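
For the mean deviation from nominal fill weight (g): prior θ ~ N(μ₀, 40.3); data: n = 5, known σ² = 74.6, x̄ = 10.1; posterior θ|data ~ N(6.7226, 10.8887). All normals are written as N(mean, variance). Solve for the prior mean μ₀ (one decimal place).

μ₀ = -2.4

With known observation variance, the Normal–Normal posterior has precision τ_n = τ₀ + n/σ² and mean μ_n = (τ₀μ₀ + (n/σ²)x̄)/τ_n.
Here τ₀ = 1/40.3 = 0.024814 and τ_data = 5/74.6 = 0.067024, so τ_n = 0.091838.
Rearranging for μ₀: μ₀ = (μ_n·τ_n − τ_data·x̄)/τ₀ = (6.7226·0.091838 − 0.067024·10.1) / 0.024814 = -0.059552/0.024814 ≈ -2.4.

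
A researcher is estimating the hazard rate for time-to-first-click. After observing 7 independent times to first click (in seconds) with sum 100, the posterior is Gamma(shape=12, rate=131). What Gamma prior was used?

Gamma(shape=5, rate=31)

For an exponential likelihood with a Gamma(α, β) prior on the rate, n observations with total T give posterior Gamma(α+n, β+T).
So α = 12 − 7 = 5 and β = 131 − 100 = 31.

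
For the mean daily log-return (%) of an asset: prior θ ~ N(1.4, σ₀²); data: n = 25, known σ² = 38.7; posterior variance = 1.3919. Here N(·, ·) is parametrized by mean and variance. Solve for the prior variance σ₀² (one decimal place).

Posterior precision equals prior precision plus data precision: 1/σ_n² = 1/σ₀² + n/σ².
So 1/σ₀² = 1/1.3919 − 25/38.7 = 0.718442 − 0.645995 = 0.072447.
Hence σ₀² = 1/0.072447 ≈ 13.8.

σ₀² = 13.8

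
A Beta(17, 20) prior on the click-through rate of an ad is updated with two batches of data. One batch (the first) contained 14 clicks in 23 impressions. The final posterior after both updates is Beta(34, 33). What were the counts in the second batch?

3 clicks and 4 non-clicks

Sequential conjugate updates are equivalent to a single update on the pooled data, so total successes = posterior α − prior α and total failures = posterior β − prior β.
Total across both batches: 34−17=17 clicks, 33−20=13 non-clicks.
Subtract the first batch: 17−14=3 clicks and 13−9=4 non-clicks.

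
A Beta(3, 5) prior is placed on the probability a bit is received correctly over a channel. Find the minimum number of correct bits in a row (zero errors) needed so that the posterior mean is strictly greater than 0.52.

k = 3

After k correct bits and 0 errors the posterior is Beta(3+k, 5), with mean (3+k)/(3+5+k).
Set (3+k)/(8+k) > 0.52 and solve: k > (0.52·8 − 3)/(1 − 0.52) = 2.417.
The smallest integer exceeding 2.417 is 3.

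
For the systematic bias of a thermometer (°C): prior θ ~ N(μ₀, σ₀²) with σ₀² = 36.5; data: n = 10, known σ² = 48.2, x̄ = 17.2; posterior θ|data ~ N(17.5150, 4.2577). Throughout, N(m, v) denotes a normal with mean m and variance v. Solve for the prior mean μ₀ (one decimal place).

μ₀ = 19.9

With known observation variance, the Normal–Normal posterior has precision τ_n = τ₀ + n/σ² and mean μ_n = (τ₀μ₀ + (n/σ²)x̄)/τ_n.
Here τ₀ = 1/36.5 = 0.027397 and τ_data = 10/48.2 = 0.207469, so τ_n = 0.234866.
Rearranging for μ₀: μ₀ = (μ_n·τ_n − τ_data·x̄)/τ₀ = (17.5150·0.234866 − 0.207469·17.2) / 0.027397 = 0.545211/0.027397 ≈ 19.9.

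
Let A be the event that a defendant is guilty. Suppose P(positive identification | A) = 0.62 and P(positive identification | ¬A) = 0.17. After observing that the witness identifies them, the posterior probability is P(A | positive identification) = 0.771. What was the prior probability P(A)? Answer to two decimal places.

P(A) = 0.48

In odds form, posterior odds = prior odds × likelihood ratio, so prior odds = posterior odds ÷ LR.
Posterior odds = 0.771/(1−0.771) = 3.3668. LR = 0.62/0.17 = 3.6471.
Prior odds = 3.3668/3.6471 = 0.9231, so P(A) = 0.9231/(1+0.9231) ≈ 0.48.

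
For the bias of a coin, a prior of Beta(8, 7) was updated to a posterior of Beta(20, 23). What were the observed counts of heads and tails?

Under Beta–binomial conjugacy the posterior parameters are (a+s, b+f).
So s = 20 − 8 = 12 and f = 23 − 7 = 16.

12 heads and 16 tails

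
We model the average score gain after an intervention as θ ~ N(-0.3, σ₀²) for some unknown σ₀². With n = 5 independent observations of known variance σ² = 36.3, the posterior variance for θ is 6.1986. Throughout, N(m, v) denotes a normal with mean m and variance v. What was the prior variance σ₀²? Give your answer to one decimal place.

σ₀² = 42.4

Posterior precision equals prior precision plus data precision: 1/σ_n² = 1/σ₀² + n/σ².
So 1/σ₀² = 1/6.1986 − 5/36.3 = 0.161327 − 0.137741 = 0.023586.
Hence σ₀² = 1/0.023586 ≈ 42.4.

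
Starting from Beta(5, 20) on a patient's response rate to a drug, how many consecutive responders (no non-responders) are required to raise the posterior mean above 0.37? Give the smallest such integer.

After k responders and 0 non-responders the posterior is Beta(5+k, 20), with mean (5+k)/(5+20+k).
Set (5+k)/(25+k) > 0.37 and solve: k > (0.37·25 − 5)/(1 − 0.37) = 6.746.
The smallest integer exceeding 6.746 is 7.

k = 7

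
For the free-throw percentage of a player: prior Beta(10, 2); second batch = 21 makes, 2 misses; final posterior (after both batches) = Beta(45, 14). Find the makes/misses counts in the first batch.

14 makes and 10 misses

Sequential conjugate updates are equivalent to a single update on the pooled data, so total successes = posterior α − prior α and total failures = posterior β − prior β.
Total across both batches: 45−10=35 makes, 14−2=12 misses.
Subtract the second batch: 35−21=14 makes and 12−2=10 misses.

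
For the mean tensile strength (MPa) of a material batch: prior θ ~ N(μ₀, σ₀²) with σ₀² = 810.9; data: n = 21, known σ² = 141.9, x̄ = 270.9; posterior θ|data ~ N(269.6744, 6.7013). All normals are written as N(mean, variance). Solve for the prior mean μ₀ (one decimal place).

With known observation variance, the Normal–Normal posterior has precision τ_n = τ₀ + n/σ² and mean μ_n = (τ₀μ₀ + (n/σ²)x̄)/τ_n.
Here τ₀ = 1/810.9 = 0.001233 and τ_data = 21/141.9 = 0.147992, so τ_n = 0.149225.
Rearranging for μ₀: μ₀ = (μ_n·τ_n − τ_data·x̄)/τ₀ = (269.6744·0.149225 − 0.147992·270.9) / 0.001233 = 0.151130/0.001233 ≈ 122.6.

μ₀ = 122.6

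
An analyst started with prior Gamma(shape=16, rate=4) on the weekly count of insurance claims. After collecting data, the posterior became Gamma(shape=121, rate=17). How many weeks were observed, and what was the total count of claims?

Gamma–Poisson conjugacy: posterior shape = α + Σxᵢ, posterior rate = β + n.
Matching: Σxᵢ = 121 − 16 = 105 and n = 17 − 4 = 13.

n = 13 weeks with total 105 claims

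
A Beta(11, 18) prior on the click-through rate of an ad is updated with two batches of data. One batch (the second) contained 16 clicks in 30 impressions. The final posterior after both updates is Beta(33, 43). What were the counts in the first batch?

6 clicks and 11 non-clicks

Because Beta–binomial updating is additive in the counts, the combined data contributed (α_post−α_prior, β_post−β_prior) successes and failures.
Total across both batches: 33−11=22 clicks, 43−18=25 non-clicks.
Subtract the second batch: 22−16=6 clicks and 25−14=11 non-clicks.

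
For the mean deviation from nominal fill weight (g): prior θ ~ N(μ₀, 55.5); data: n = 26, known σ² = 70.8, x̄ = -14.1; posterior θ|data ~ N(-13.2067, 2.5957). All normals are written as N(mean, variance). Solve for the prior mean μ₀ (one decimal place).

μ₀ = 5.0

With known observation variance, the Normal–Normal posterior has precision τ_n = τ₀ + n/σ² and mean μ_n = (τ₀μ₀ + (n/σ²)x̄)/τ_n.
Here τ₀ = 1/55.5 = 0.018018 and τ_data = 26/70.8 = 0.367232, so τ_n = 0.385250.
Rearranging for μ₀: μ₀ = (μ_n·τ_n − τ_data·x̄)/τ₀ = (-13.2067·0.385250 − 0.367232·-14.1) / 0.018018 = 0.090090/0.018018 ≈ 5.0.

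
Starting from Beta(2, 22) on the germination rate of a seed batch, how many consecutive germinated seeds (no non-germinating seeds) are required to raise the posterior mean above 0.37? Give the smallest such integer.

k = 11

After k germinated seeds and 0 non-germinating seeds the posterior is Beta(2+k, 22), with mean (2+k)/(2+22+k).
Set (2+k)/(24+k) > 0.37 and solve: k > (0.37·24 − 2)/(1 − 0.37) = 10.921.
The smallest integer exceeding 10.921 is 11, and checking k=11: (13)/(35) = 0.3714 > 0.37.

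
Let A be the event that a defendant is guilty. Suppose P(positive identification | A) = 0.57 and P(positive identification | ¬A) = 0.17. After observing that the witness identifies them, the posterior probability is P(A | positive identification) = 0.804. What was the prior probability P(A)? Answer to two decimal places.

Bayes' rule in odds form gives O(A|E) = O(A)·[P(E|A)/P(E|¬A)], hence O(A) = O(A|E)/LR.
Posterior odds = 0.804/(1−0.804) = 4.1020. LR = 0.57/0.17 = 3.3529.
Prior odds = 4.1020/3.3529 = 1.2234, so P(A) = 1.2234/(1+1.2234) ≈ 0.55.

P(A) = 0.55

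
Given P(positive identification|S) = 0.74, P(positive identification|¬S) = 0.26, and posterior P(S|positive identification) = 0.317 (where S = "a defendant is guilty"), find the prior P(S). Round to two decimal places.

P(S) = 0.14

In odds form, posterior odds = prior odds × likelihood ratio, so prior odds = posterior odds ÷ LR.
Posterior odds = 0.317/(1−0.317) = 0.4641. LR = 0.74/0.26 = 2.8462.
Prior odds = 0.4641/2.8462 = 0.1631, so P(S) = 0.1631/(1+0.1631) ≈ 0.14.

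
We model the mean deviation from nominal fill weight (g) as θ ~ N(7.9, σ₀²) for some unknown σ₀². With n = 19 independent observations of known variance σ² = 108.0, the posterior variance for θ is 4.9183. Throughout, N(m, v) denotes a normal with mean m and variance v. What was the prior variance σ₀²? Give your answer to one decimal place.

σ₀² = 36.5

For the Normal–Normal model with known σ², precisions add: τ_n = τ₀ + n/σ².
So 1/σ₀² = 1/4.9183 − 19/108.0 = 0.203322 − 0.175926 = 0.027396.
Hence σ₀² = 1/0.027396 ≈ 36.5.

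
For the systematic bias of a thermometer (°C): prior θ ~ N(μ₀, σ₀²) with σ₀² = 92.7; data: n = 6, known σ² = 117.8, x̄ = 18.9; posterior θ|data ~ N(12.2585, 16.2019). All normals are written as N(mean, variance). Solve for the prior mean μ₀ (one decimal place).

The posterior mean is a precision-weighted average: μ_n = (τ₀μ₀ + τ_data·x̄)/(τ₀+τ_data), with τ₀=1/σ₀² and τ_data=n/σ².
Here τ₀ = 1/92.7 = 0.010787 and τ_data = 6/117.8 = 0.050934, so τ_n = 0.061721.
Rearranging for μ₀: μ₀ = (μ_n·τ_n − τ_data·x̄)/τ₀ = (12.2585·0.061721 − 0.050934·18.9) / 0.010787 = -0.206046/0.010787 ≈ -19.1.

μ₀ = -19.1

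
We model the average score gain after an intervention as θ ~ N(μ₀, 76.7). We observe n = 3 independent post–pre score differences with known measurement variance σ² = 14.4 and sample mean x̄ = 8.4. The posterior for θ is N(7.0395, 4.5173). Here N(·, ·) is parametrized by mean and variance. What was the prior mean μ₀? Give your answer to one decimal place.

μ₀ = -14.7

With known observation variance, the Normal–Normal posterior has precision τ_n = τ₀ + n/σ² and mean μ_n = (τ₀μ₀ + (n/σ²)x̄)/τ_n.
Here τ₀ = 1/76.7 = 0.013038 and τ_data = 3/14.4 = 0.208333, so τ_n = 0.221371.
Rearranging for μ₀: μ₀ = (μ_n·τ_n − τ_data·x̄)/τ₀ = (7.0395·0.221371 − 0.208333·8.4) / 0.013038 = -0.191656/0.013038 ≈ -14.7.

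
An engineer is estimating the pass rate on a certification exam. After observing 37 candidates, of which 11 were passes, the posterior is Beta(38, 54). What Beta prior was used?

Beta(27, 28)

Under Beta–binomial conjugacy the posterior parameters are (α+s, β+f).
So α = 38 − 11 = 27 and β = 54 − 26 = 28.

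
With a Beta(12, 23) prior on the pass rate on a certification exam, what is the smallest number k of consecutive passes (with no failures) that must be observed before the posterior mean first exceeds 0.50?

After k passes and 0 failures the posterior is Beta(12+k, 23), with mean (12+k)/(12+23+k).
Set (12+k)/(35+k) > 0.50 and solve: k > (0.50·35 − 12)/(1 − 0.50) = 11.000.
The smallest integer exceeding 11.000 is 12, and checking k=12: (24)/(47) = 0.5106 > 0.50.

k = 12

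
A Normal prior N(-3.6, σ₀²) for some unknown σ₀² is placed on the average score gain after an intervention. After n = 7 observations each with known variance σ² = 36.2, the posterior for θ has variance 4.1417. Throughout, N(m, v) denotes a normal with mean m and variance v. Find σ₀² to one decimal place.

Posterior precision equals prior precision plus data precision: 1/σ_n² = 1/σ₀² + n/σ².
So 1/σ₀² = 1/4.1417 − 7/36.2 = 0.241447 − 0.193370 = 0.048077.
Hence σ₀² = 1/0.048077 ≈ 20.8.

σ₀² = 20.8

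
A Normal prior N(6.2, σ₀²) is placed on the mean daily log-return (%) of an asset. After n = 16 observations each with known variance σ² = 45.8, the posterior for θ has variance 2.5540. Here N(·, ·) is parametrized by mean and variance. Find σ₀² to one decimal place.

σ₀² = 23.7

For the Normal–Normal model with known σ², precisions add: τ_n = τ₀ + n/σ².
So 1/σ₀² = 1/2.5540 − 16/45.8 = 0.391543 − 0.349345 = 0.042198.
Hence σ₀² = 1/0.042198 ≈ 23.7.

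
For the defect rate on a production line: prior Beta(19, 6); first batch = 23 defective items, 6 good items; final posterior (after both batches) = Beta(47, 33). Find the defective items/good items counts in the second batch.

5 defective items and 21 good items

Sequential conjugate updates are equivalent to a single update on the pooled data, so total successes = posterior α − prior α and total failures = posterior β − prior β.
Total across both batches: 47−19=28 defective items, 33−6=27 good items.
Subtract the first batch: 28−23=5 defective items and 27−6=21 good items.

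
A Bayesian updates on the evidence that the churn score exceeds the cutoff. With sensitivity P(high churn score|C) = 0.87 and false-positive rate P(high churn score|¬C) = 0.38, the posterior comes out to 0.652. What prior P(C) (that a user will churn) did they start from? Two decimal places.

Bayes' rule in odds form gives O(C|E) = O(C)·[P(E|C)/P(E|¬C)], hence O(C) = O(C|E)/LR.
Posterior odds = 0.652/(1−0.652) = 1.8736. LR = 0.87/0.38 = 2.2895.
Prior odds = 1.8736/2.2895 = 0.8183, so P(C) = 0.8183/(1+0.8183) ≈ 0.45.

P(C) = 0.45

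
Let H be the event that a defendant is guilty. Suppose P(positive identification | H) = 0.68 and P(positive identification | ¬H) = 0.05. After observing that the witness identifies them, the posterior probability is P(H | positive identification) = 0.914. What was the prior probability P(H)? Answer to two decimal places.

P(H) = 0.44

In odds form, posterior odds = prior odds × likelihood ratio, so prior odds = posterior odds ÷ LR.
Posterior odds = 0.914/(1−0.914) = 10.6279. LR = 0.68/0.05 = 13.6000.
Prior odds = 10.6279/13.6000 = 0.7815, so P(H) = 0.7815/(1+0.7815) ≈ 0.44.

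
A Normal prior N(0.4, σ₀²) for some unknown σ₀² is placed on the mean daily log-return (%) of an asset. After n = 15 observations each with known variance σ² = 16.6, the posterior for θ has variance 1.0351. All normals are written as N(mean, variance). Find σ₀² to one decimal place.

Posterior precision equals prior precision plus data precision: 1/σ_n² = 1/σ₀² + n/σ².
So 1/σ₀² = 1/1.0351 − 15/16.6 = 0.966090 − 0.903614 = 0.062476.
Hence σ₀² = 1/0.062476 ≈ 16.0.

σ₀² = 16.0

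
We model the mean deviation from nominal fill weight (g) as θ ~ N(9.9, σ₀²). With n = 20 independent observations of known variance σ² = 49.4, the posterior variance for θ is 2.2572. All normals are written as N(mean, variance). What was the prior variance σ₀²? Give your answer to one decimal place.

For the Normal–Normal model with known σ², precisions add: τ_n = τ₀ + n/σ².
So 1/σ₀² = 1/2.2572 − 20/49.4 = 0.443027 − 0.404858 = 0.038169.
Hence σ₀² = 1/0.038169 ≈ 26.2.

σ₀² = 26.2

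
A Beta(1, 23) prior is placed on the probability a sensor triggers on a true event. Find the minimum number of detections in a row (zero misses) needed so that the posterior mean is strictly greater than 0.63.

k = 39

After k detections and 0 misses the posterior is Beta(1+k, 23), with mean (1+k)/(1+23+k).
Set (1+k)/(24+k) > 0.63 and solve: k > (0.63·24 − 1)/(1 − 0.63) = 38.162.
The smallest integer exceeding 38.162 is 39.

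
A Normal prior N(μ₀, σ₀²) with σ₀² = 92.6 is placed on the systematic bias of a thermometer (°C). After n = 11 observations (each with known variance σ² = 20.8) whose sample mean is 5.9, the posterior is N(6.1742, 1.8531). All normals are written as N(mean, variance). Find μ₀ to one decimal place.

The posterior mean is a precision-weighted average: μ_n = (τ₀μ₀ + τ_data·x̄)/(τ₀+τ_data), with τ₀=1/σ₀² and τ_data=n/σ².
Here τ₀ = 1/92.6 = 0.010799 and τ_data = 11/20.8 = 0.528846, so τ_n = 0.539645.
Rearranging for μ₀: μ₀ = (μ_n·τ_n − τ_data·x̄)/τ₀ = (6.1742·0.539645 − 0.528846·5.9) / 0.010799 = 0.211685/0.010799 ≈ 19.6.

μ₀ = 19.6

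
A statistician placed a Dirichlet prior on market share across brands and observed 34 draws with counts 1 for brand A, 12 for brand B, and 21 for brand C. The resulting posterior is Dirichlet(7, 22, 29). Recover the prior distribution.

Dirichlet(6, 10, 8)

For a Dirichlet(α) prior with multinomial counts c, the posterior is Dirichlet(α + c) componentwise.
Subtract each count from the matching posterior parameter: 7−1=6, 22−12=10, 29−21=8.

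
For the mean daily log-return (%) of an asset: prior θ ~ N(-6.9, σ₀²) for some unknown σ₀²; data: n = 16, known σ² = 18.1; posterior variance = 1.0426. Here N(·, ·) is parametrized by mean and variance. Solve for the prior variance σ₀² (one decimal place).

σ₀² = 13.3

Posterior precision equals prior precision plus data precision: 1/σ_n² = 1/σ₀² + n/σ².
So 1/σ₀² = 1/1.0426 − 16/18.1 = 0.959141 − 0.883978 = 0.075163.
Hence σ₀² = 1/0.075163 ≈ 13.3.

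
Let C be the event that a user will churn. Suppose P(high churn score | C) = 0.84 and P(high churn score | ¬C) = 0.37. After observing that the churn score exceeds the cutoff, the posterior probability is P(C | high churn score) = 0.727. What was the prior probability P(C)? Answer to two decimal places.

In odds form, posterior odds = prior odds × likelihood ratio, so prior odds = posterior odds ÷ LR.
Posterior odds = 0.727/(1−0.727) = 2.6630. LR = 0.84/0.37 = 2.2703.
Prior odds = 2.6630/2.2703 = 1.1730, so P(C) = 1.1730/(1+1.1730) ≈ 0.54.

P(C) = 0.54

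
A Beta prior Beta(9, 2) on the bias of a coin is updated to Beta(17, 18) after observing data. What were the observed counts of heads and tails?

8 heads and 16 tails

A Beta(α, β) prior with s successes and f failures in binomial data gives a Beta(α+s, β+f) posterior.
Match parameters: s=17−9=8, f=18−2=16.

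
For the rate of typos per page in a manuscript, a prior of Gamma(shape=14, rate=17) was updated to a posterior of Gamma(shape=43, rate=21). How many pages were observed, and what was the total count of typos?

n = 4 pages with total 29 typos

A Gamma(α, β) prior (rate parametrization) on a Poisson rate with n observations summing to S gives posterior Gamma(α+S, β+n).
Matching: Σxᵢ = 43 − 14 = 29 and n = 21 − 17 = 4.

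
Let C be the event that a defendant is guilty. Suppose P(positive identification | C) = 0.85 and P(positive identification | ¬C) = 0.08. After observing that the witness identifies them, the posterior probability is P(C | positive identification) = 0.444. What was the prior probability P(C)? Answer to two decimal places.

Bayes' rule in odds form gives O(C|E) = O(C)·[P(E|C)/P(E|¬C)], hence O(C) = O(C|E)/LR.
Posterior odds = 0.444/(1−0.444) = 0.7986. LR = 0.85/0.08 = 10.6250.
Prior odds = 0.7986/10.6250 = 0.0752, so P(C) = 0.0752/(1+0.0752) ≈ 0.07.

P(C) = 0.07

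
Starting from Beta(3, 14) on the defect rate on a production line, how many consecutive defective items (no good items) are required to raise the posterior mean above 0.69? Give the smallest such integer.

k = 29

After k defective items and 0 good items the posterior is Beta(3+k, 14), with mean (3+k)/(3+14+k).
Set (3+k)/(17+k) > 0.69 and solve: k > (0.69·17 − 3)/(1 − 0.69) = 28.161.
The smallest integer exceeding 28.161 is 29.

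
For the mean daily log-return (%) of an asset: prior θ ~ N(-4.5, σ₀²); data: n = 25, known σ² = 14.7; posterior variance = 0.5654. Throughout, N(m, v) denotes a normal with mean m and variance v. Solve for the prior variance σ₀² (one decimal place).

Posterior precision equals prior precision plus data precision: 1/σ_n² = 1/σ₀² + n/σ².
So 1/σ₀² = 1/0.5654 − 25/14.7 = 1.768659 − 1.700680 = 0.067979.
Hence σ₀² = 1/0.067979 ≈ 14.7.

σ₀² = 14.7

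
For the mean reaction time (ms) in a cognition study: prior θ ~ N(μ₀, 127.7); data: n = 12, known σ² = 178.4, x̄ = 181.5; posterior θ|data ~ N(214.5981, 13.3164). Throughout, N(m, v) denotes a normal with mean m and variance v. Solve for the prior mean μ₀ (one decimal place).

μ₀ = 498.9

With known observation variance, the Normal–Normal posterior has precision τ_n = τ₀ + n/σ² and mean μ_n = (τ₀μ₀ + (n/σ²)x̄)/τ_n.
Here τ₀ = 1/127.7 = 0.007831 and τ_data = 12/178.4 = 0.067265, so τ_n = 0.075096.
Rearranging for μ₀: μ₀ = (μ_n·τ_n − τ_data·x̄)/τ₀ = (214.5981·0.075096 − 0.067265·181.5) / 0.007831 = 3.906861/0.007831 ≈ 498.9.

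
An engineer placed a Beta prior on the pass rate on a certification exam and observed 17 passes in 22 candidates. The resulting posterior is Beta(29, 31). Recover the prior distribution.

Beta(12, 26)

Beta is conjugate to the binomial likelihood: posterior = Beta(a+s, b+f).
So a = 29 − 17 = 12 and b = 31 − 5 = 26.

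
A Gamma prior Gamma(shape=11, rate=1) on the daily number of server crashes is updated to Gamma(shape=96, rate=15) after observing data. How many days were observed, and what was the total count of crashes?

n = 14 days with total 85 crashes

Gamma–Poisson conjugacy: posterior shape = α + Σxᵢ, posterior rate = β + n.
Matching: Σxᵢ = 96 − 11 = 85 and n = 15 − 1 = 14.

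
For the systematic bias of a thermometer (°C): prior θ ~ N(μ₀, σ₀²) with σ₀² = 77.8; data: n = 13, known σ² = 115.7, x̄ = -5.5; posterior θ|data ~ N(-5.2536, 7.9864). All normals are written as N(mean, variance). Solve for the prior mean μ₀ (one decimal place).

μ₀ = -3.1

The posterior mean is a precision-weighted average: μ_n = (τ₀μ₀ + τ_data·x̄)/(τ₀+τ_data), with τ₀=1/σ₀² and τ_data=n/σ².
Here τ₀ = 1/77.8 = 0.012853 and τ_data = 13/115.7 = 0.112360, so τ_n = 0.125213.
Rearranging for μ₀: μ₀ = (μ_n·τ_n − τ_data·x̄)/τ₀ = (-5.2536·0.125213 − 0.112360·-5.5) / 0.012853 = -0.039839/0.012853 ≈ -3.1.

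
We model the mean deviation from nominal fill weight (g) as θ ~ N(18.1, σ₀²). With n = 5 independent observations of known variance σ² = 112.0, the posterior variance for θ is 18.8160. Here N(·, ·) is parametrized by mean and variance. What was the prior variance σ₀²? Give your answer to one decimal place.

Posterior precision equals prior precision plus data precision: 1/σ_n² = 1/σ₀² + n/σ².
So 1/σ₀² = 1/18.8160 − 5/112.0 = 0.053146 − 0.044643 = 0.008503.
Hence σ₀² = 1/0.008503 ≈ 117.6.

σ₀² = 117.6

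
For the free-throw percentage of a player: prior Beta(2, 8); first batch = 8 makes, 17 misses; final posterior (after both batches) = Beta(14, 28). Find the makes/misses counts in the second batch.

4 makes and 3 misses

Because Beta–binomial updating is additive in the counts, the combined data contributed (α_post−α_prior, β_post−β_prior) successes and failures.
Total across both batches: 14−2=12 makes, 28−8=20 misses.
Subtract the first batch: 12−8=4 makes and 20−17=3 misses.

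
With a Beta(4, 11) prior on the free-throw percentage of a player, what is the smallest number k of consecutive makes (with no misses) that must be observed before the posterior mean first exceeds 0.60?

After k makes and 0 misses the posterior is Beta(4+k, 11), with mean (4+k)/(4+11+k).
Set (4+k)/(15+k) > 0.60 and solve: k > (0.60·15 − 4)/(1 − 0.60) = 12.500.
The smallest integer exceeding 12.500 is 13, and checking k=13: (17)/(28) = 0.6071 > 0.60.

k = 13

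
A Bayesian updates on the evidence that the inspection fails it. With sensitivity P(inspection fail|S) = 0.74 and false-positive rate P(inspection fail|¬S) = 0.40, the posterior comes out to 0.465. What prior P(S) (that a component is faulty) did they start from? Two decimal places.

Bayes' rule in odds form gives O(S|E) = O(S)·[P(E|S)/P(E|¬S)], hence O(S) = O(S|E)/LR.
Posterior odds = 0.465/(1−0.465) = 0.8692. LR = 0.74/0.40 = 1.8500.
Prior odds = 0.8692/1.8500 = 0.4698, so P(S) = 0.4698/(1+0.4698) ≈ 0.32.

P(S) = 0.32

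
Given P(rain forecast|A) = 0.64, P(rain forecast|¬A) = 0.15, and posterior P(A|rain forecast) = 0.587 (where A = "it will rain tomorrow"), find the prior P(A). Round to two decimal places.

P(A) = 0.25

In odds form, posterior odds = prior odds × likelihood ratio, so prior odds = posterior odds ÷ LR.
Posterior odds = 0.587/(1−0.587) = 1.4213. LR = 0.64/0.15 = 4.2667.
Prior odds = 1.4213/4.2667 = 0.3331, so P(A) = 0.3331/(1+0.3331) ≈ 0.25.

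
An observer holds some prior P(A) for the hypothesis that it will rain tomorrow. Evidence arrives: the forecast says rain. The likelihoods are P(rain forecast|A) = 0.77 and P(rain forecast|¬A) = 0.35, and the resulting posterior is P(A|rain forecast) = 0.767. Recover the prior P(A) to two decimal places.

P(A) = 0.60

In odds form, posterior odds = prior odds × likelihood ratio, so prior odds = posterior odds ÷ LR.
Posterior odds = 0.767/(1−0.767) = 3.2918. LR = 0.77/0.35 = 2.2000.
Prior odds = 3.2918/2.2000 = 1.4963, so P(A) = 1.4963/(1+1.4963) ≈ 0.60.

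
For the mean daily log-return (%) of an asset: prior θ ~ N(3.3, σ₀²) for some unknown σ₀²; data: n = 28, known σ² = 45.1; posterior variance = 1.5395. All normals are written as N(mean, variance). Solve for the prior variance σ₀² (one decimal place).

σ₀² = 34.8

Posterior precision equals prior precision plus data precision: 1/σ_n² = 1/σ₀² + n/σ².
So 1/σ₀² = 1/1.5395 − 28/45.1 = 0.649562 − 0.620843 = 0.028719.
Hence σ₀² = 1/0.028719 ≈ 34.8.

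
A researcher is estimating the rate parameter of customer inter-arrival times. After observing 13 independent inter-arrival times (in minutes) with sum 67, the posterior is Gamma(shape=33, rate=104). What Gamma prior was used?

Gamma(shape=20, rate=37)

For an exponential likelihood with a Gamma(α, β) prior on the rate, n observations with total T give posterior Gamma(α+n, β+T).
So α = 33 − 13 = 20 and β = 104 − 67 = 37.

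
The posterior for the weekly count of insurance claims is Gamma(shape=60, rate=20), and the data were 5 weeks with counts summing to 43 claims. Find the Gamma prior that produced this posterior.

Gamma(shape=17, rate=15)

A Gamma(α, β) prior (rate parametrization) on a Poisson rate with n observations summing to S gives posterior Gamma(α+S, β+n).
So α = 60 − 43 = 17 and β = 20 − 5 = 15.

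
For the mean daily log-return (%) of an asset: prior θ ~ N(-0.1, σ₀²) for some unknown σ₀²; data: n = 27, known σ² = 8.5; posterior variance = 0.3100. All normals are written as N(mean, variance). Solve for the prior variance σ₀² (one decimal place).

σ₀² = 20.3

Posterior precision equals prior precision plus data precision: 1/σ_n² = 1/σ₀² + n/σ².
So 1/σ₀² = 1/0.3100 − 27/8.5 = 3.225806 − 3.176471 = 0.049335.
Hence σ₀² = 1/0.049335 ≈ 20.3.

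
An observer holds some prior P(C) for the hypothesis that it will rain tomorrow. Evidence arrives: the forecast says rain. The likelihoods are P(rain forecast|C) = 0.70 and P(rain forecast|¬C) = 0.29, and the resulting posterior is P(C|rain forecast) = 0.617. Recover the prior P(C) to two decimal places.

Bayes' rule in odds form gives O(C|E) = O(C)·[P(E|C)/P(E|¬C)], hence O(C) = O(C|E)/LR.
Posterior odds = 0.617/(1−0.617) = 1.6110. LR = 0.70/0.29 = 2.4138.
Prior odds = 1.6110/2.4138 = 0.6674, so P(C) = 0.6674/(1+0.6674) ≈ 0.40.

P(C) = 0.40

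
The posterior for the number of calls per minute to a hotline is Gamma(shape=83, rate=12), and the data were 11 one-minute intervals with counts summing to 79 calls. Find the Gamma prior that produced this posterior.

Gamma(shape=4, rate=1)

Gamma–Poisson conjugacy: posterior shape = α + Σxᵢ, posterior rate = β + n.
So α = 83 − 79 = 4 and β = 12 − 11 = 1.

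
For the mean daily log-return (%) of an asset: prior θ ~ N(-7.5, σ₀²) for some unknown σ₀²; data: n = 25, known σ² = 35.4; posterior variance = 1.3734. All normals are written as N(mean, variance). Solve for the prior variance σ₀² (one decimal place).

σ₀² = 45.7

For the Normal–Normal model with known σ², precisions add: τ_n = τ₀ + n/σ².
So 1/σ₀² = 1/1.3734 − 25/35.4 = 0.728120 − 0.706215 = 0.021905.
Hence σ₀² = 1/0.021905 ≈ 45.7.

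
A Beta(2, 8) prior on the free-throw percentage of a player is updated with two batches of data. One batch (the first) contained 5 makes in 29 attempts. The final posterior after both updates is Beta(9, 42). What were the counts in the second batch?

2 makes and 10 misses

Because Beta–binomial updating is additive in the counts, the combined data contributed (α_post−α_prior, β_post−β_prior) successes and failures.
Total across both batches: 9−2=7 makes, 42−8=34 misses.
Subtract the first batch: 7−5=2 makes and 34−24=10 misses.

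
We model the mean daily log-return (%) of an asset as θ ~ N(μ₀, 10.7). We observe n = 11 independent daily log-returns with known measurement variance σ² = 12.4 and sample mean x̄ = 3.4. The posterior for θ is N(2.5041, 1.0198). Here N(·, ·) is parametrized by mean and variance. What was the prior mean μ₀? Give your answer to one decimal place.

μ₀ = -6.0

The posterior mean is a precision-weighted average: μ_n = (τ₀μ₀ + τ_data·x̄)/(τ₀+τ_data), with τ₀=1/σ₀² and τ_data=n/σ².
Here τ₀ = 1/10.7 = 0.093458 and τ_data = 11/12.4 = 0.887097, so τ_n = 0.980555.
Rearranging for μ₀: μ₀ = (μ_n·τ_n − τ_data·x̄)/τ₀ = (2.5041·0.980555 − 0.887097·3.4) / 0.093458 = -0.560722/0.093458 ≈ -6.0.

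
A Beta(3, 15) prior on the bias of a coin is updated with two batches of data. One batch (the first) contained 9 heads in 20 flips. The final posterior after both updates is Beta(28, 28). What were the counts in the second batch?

16 heads and 2 tails

Sequential conjugate updates are equivalent to a single update on the pooled data, so total successes = posterior α − prior α and total failures = posterior β − prior β.
Total across both batches: 28−3=25 heads, 28−15=13 tails.
Subtract the first batch: 25−9=16 heads and 13−11=2 tails.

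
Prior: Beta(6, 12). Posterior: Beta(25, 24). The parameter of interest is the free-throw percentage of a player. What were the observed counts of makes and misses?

19 makes and 12 misses

Beta is conjugate to the binomial likelihood: posterior = Beta(α+s, β+f).
Match parameters: s=25−6=19, f=24−12=12.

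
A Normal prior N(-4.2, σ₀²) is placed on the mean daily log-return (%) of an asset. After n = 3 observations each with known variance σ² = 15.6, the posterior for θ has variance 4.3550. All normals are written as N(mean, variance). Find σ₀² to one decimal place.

For the Normal–Normal model with known σ², precisions add: τ_n = τ₀ + n/σ².
So 1/σ₀² = 1/4.3550 − 3/15.6 = 0.229621 − 0.192308 = 0.037313.
Hence σ₀² = 1/0.037313 ≈ 26.8.

σ₀² = 26.8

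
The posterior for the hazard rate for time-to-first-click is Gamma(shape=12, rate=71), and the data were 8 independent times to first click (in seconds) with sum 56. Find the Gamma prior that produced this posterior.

For an exponential likelihood with a Gamma(α, β) prior on the rate, n observations with total T give posterior Gamma(α+n, β+T).
So α = 12 − 8 = 4 and β = 71 − 56 = 15.

Gamma(shape=4, rate=15)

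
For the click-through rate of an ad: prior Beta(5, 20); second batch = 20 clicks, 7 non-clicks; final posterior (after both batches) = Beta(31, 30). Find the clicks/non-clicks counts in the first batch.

6 clicks and 3 non-clicks

Sequential conjugate updates are equivalent to a single update on the pooled data, so total successes = posterior α − prior α and total failures = posterior β − prior β.
Total across both batches: 31−5=26 clicks, 30−20=10 non-clicks.
Subtract the second batch: 26−20=6 clicks and 10−7=3 non-clicks.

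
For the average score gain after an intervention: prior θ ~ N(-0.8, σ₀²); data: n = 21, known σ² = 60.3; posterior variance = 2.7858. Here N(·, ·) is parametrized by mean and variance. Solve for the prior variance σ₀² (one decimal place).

For the Normal–Normal model with known σ², precisions add: τ_n = τ₀ + n/σ².
So 1/σ₀² = 1/2.7858 − 21/60.3 = 0.358963 − 0.348259 = 0.010704.
Hence σ₀² = 1/0.010704 ≈ 93.4.

σ₀² = 93.4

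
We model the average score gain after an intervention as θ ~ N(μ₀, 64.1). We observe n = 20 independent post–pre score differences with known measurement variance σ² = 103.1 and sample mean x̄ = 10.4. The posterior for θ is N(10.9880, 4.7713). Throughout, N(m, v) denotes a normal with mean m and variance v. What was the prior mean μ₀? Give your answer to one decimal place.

With known observation variance, the Normal–Normal posterior has precision τ_n = τ₀ + n/σ² and mean μ_n = (τ₀μ₀ + (n/σ²)x̄)/τ_n.
Here τ₀ = 1/64.1 = 0.015601 and τ_data = 20/103.1 = 0.193986, so τ_n = 0.209587.
Rearranging for μ₀: μ₀ = (μ_n·τ_n − τ_data·x̄)/τ₀ = (10.9880·0.209587 − 0.193986·10.4) / 0.015601 = 0.285488/0.015601 ≈ 18.3.

μ₀ = 18.3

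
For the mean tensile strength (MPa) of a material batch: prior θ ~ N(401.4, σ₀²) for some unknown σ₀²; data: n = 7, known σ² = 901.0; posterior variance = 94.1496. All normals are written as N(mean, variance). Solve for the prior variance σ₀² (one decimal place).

σ₀² = 350.6

For the Normal–Normal model with known σ², precisions add: τ_n = τ₀ + n/σ².
So 1/σ₀² = 1/94.1496 − 7/901.0 = 0.010621 − 0.007769 = 0.002852.
Hence σ₀² = 1/0.002852 ≈ 350.6.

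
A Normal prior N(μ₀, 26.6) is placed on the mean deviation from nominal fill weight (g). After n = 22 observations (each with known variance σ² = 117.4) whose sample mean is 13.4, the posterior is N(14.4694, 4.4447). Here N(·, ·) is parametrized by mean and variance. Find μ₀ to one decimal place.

With known observation variance, the Normal–Normal posterior has precision τ_n = τ₀ + n/σ² and mean μ_n = (τ₀μ₀ + (n/σ²)x̄)/τ_n.
Here τ₀ = 1/26.6 = 0.037594 and τ_data = 22/117.4 = 0.187394, so τ_n = 0.224988.
Rearranging for μ₀: μ₀ = (μ_n·τ_n − τ_data·x̄)/τ₀ = (14.4694·0.224988 − 0.187394·13.4) / 0.037594 = 0.744362/0.037594 ≈ 19.8.

μ₀ = 19.8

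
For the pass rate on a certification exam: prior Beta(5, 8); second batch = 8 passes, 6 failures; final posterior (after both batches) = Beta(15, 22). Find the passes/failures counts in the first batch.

2 passes and 8 failures

Because Beta–binomial updating is additive in the counts, the combined data contributed (α_post−α_prior, β_post−β_prior) successes and failures.
Total across both batches: 15−5=10 passes, 22−8=14 failures.
Subtract the second batch: 10−8=2 passes and 14−6=8 failures.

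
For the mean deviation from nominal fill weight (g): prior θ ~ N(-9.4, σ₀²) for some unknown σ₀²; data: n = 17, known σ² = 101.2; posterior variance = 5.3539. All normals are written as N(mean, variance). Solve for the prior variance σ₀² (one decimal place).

σ₀² = 53.2

Posterior precision equals prior precision plus data precision: 1/σ_n² = 1/σ₀² + n/σ².
So 1/σ₀² = 1/5.3539 − 17/101.2 = 0.186780 − 0.167984 = 0.018796.
Hence σ₀² = 1/0.018796 ≈ 53.2.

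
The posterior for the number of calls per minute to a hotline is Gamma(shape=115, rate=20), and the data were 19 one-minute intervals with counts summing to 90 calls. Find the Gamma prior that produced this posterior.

Gamma–Poisson conjugacy: posterior shape = α + Σxᵢ, posterior rate = β + n.
So α = 115 − 90 = 25 and β = 20 − 19 = 1.

Gamma(shape=25, rate=1)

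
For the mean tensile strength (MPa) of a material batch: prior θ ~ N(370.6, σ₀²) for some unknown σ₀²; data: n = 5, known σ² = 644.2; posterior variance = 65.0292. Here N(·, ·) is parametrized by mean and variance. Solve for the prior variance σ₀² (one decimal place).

σ₀² = 131.3

For the Normal–Normal model with known σ², precisions add: τ_n = τ₀ + n/σ².
So 1/σ₀² = 1/65.0292 − 5/644.2 = 0.015378 − 0.007762 = 0.007616.
Hence σ₀² = 1/0.007616 ≈ 131.3.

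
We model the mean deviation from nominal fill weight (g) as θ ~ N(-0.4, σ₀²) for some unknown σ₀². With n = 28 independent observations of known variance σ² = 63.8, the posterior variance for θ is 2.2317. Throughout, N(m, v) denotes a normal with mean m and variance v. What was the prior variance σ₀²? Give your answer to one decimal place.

σ₀² = 108.5

For the Normal–Normal model with known σ², precisions add: τ_n = τ₀ + n/σ².
So 1/σ₀² = 1/2.2317 − 28/63.8 = 0.448089 − 0.438871 = 0.009218.
Hence σ₀² = 1/0.009218 ≈ 108.5.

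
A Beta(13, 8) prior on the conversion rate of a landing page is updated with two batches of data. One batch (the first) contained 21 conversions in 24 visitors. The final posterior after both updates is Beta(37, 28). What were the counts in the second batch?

Sequential conjugate updates are equivalent to a single update on the pooled data, so total successes = posterior α − prior α and total failures = posterior β − prior β.
Total across both batches: 37−13=24 conversions, 28−8=20 bounces.
Subtract the first batch: 24−21=3 conversions and 20−3=17 bounces.

3 conversions and 17 bounces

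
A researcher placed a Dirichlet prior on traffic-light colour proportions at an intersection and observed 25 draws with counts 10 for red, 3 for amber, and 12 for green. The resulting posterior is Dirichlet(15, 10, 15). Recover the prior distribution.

Dirichlet(5, 7, 3)

For a Dirichlet(α) prior with multinomial counts c, the posterior is Dirichlet(α + c) componentwise.
Subtract each count from the matching posterior parameter: 15−10=5, 10−3=7, 15−12=3.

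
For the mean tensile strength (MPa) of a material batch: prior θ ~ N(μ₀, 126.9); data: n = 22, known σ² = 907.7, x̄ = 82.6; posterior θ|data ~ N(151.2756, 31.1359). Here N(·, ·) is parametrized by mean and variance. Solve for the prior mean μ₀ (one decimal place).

The posterior mean is a precision-weighted average: μ_n = (τ₀μ₀ + τ_data·x̄)/(τ₀+τ_data), with τ₀=1/σ₀² and τ_data=n/σ².
Here τ₀ = 1/126.9 = 0.007880 and τ_data = 22/907.7 = 0.024237, so τ_n = 0.032117.
Rearranging for μ₀: μ₀ = (μ_n·τ_n − τ_data·x̄)/τ₀ = (151.2756·0.032117 − 0.024237·82.6) / 0.007880 = 2.856542/0.007880 ≈ 362.5.

μ₀ = 362.5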